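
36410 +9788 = 46198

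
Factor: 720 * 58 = 2^5*3^2*5^1*29^1 = 41760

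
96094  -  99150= -3056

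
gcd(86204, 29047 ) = 937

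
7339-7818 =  - 479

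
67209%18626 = 11331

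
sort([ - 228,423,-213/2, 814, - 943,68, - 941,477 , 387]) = [ - 943,-941,-228, - 213/2,68, 387,  423,477,814]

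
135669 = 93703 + 41966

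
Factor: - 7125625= -5^4*13^1*877^1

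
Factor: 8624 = 2^4*7^2*11^1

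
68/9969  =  68/9969 = 0.01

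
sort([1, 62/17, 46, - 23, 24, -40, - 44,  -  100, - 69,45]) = [ - 100, - 69 , - 44, - 40  , - 23, 1,62/17,24, 45 , 46]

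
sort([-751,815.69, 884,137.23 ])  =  [-751, 137.23,815.69 , 884]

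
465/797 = 465/797  =  0.58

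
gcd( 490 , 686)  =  98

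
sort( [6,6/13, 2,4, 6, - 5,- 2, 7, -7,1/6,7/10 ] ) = [ - 7, - 5, - 2, 1/6,6/13,7/10, 2,4,6,  6, 7 ]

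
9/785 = 9/785  =  0.01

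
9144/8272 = 1+109/1034 = 1.11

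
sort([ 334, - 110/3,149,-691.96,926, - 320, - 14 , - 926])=[ - 926, -691.96, - 320, - 110/3, - 14,149,  334,926]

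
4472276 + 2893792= 7366068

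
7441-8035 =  - 594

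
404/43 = 404/43 = 9.40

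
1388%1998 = 1388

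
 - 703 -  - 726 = 23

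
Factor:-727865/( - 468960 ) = 2^( - 5) * 3^( - 1) *149^1 = 149/96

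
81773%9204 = 8141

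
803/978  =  803/978 =0.82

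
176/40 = 22/5 = 4.40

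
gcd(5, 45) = 5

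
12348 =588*21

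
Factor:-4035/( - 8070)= 2^( - 1)=1/2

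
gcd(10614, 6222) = 366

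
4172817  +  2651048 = 6823865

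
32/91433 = 32/91433 = 0.00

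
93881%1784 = 1113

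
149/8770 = 149/8770 =0.02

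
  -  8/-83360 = 1/10420  =  0.00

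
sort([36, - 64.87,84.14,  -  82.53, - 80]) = [ - 82.53, - 80, - 64.87,36, 84.14] 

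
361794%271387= 90407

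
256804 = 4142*62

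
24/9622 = 12/4811 = 0.00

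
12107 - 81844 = - 69737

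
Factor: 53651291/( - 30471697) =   -  2741^ ( - 1)*11117^ ( - 1 )*53651291^1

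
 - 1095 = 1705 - 2800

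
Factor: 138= 2^1*3^1 * 23^1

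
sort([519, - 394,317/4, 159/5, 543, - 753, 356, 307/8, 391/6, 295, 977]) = [ - 753, - 394 , 159/5,307/8,  391/6,317/4,295 , 356 , 519,  543, 977]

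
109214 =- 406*(-269) 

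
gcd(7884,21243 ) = 219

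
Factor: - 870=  -2^1*3^1*5^1*29^1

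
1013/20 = 50 + 13/20 = 50.65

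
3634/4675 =3634/4675 = 0.78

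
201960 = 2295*88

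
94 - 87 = 7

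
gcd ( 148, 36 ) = 4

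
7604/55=7604/55 = 138.25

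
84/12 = 7= 7.00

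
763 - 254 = 509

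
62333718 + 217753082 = 280086800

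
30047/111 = 30047/111 = 270.69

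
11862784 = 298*39808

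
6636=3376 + 3260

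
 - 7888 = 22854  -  30742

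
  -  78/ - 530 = 39/265 =0.15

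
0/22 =0 = 0.00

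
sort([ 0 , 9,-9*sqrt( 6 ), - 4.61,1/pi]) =[-9 *sqrt(6),  -  4.61,0, 1/pi,  9 ]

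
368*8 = 2944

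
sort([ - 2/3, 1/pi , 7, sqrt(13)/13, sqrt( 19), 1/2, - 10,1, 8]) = [-10,  -  2/3, sqrt( 13 )/13, 1/pi, 1/2 , 1, sqrt( 19 ), 7, 8]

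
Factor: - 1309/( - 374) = 7/2 = 2^( - 1 )*7^1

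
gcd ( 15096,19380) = 204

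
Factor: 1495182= 2^1*3^1*13^1*29^1*661^1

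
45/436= 45/436 = 0.10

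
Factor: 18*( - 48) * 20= -2^7 * 3^3*5^1 = -17280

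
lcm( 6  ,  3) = 6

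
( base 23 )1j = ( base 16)2a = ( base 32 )1A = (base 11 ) 39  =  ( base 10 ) 42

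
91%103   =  91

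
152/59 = 2 + 34/59 = 2.58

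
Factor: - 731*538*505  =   - 198605390  =  - 2^1*5^1 * 17^1 * 43^1*101^1*269^1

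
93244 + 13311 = 106555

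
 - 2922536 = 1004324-3926860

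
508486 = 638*797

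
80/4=20 = 20.00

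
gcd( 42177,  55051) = 1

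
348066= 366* 951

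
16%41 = 16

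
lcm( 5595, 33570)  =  33570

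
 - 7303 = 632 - 7935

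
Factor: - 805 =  - 5^1*7^1*23^1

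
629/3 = 629/3 = 209.67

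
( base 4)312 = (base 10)54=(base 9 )60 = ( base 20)2E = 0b110110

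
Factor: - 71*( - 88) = 6248 = 2^3*11^1*71^1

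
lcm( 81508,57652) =2363732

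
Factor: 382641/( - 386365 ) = - 411/415 = -3^1*5^(-1 ) *83^(-1)*137^1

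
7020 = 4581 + 2439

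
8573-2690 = 5883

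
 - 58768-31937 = -90705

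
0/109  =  0 = 0.00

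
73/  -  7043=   -  1 + 6970/7043= - 0.01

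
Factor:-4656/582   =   - 2^3  =  - 8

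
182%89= 4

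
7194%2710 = 1774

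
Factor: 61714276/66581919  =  2^2*3^ (-4 )*13^1*821999^( - 1)*1186813^1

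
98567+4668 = 103235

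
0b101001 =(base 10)41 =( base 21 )1k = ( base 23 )1i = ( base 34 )17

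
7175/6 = 7175/6 = 1195.83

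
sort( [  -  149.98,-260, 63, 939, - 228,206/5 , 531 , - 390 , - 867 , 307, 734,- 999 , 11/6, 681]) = [-999, - 867,-390, - 260,-228 , - 149.98,  11/6,  206/5, 63,307, 531,  681,734, 939 ] 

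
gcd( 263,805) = 1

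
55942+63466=119408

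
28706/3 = 28706/3 =9568.67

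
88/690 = 44/345  =  0.13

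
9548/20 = 477 + 2/5   =  477.40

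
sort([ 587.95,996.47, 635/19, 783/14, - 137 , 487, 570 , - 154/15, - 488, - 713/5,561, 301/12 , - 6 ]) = [ - 488, - 713/5, - 137, - 154/15,-6, 301/12, 635/19, 783/14, 487, 561,570,587.95, 996.47]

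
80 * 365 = 29200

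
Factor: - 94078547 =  - 163^1*577169^1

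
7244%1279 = 849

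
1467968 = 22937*64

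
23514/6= 3919 = 3919.00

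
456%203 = 50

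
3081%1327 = 427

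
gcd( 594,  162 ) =54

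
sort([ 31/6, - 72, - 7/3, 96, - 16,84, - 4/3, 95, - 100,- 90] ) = [ - 100, - 90, - 72, - 16,  -  7/3, - 4/3 , 31/6, 84, 95,96]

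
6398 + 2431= 8829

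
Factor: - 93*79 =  - 3^1*31^1*79^1 = - 7347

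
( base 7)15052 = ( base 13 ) 1B76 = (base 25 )6g3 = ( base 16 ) 1039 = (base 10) 4153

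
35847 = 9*3983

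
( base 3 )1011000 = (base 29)sp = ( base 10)837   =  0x345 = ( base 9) 1130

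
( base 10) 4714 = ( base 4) 1021222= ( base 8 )11152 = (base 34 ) 42m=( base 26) 6P8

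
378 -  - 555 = 933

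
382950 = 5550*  69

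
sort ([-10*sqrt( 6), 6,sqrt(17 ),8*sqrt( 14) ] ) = [  -  10*sqrt( 6),sqrt(17 ) , 6, 8*sqrt( 14 )]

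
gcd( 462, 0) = 462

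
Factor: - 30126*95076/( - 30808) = 358032447/3851= 3^3*19^1*139^1* 3851^( - 1)*5021^1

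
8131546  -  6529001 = 1602545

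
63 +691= 754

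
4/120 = 1/30 = 0.03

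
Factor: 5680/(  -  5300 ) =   -  2^2*5^(  -  1)*53^(  -  1 )*71^1 = -  284/265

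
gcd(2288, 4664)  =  88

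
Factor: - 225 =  - 3^2*5^2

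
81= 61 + 20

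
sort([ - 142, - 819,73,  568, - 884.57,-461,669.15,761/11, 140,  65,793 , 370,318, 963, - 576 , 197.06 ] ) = [ - 884.57, - 819, - 576, - 461,-142,65,  761/11, 73,140, 197.06,318,370,568,669.15, 793, 963 ]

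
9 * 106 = 954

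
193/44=4+17/44 = 4.39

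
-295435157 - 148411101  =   - 443846258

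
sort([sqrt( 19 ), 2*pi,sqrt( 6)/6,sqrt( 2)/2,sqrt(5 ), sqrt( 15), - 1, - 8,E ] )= [ - 8, - 1,sqrt ( 6)/6,sqrt(2)/2,sqrt(5 ),E,sqrt( 15 ),sqrt( 19), 2 * pi ] 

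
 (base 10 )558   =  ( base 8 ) 1056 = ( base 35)FX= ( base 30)II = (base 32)he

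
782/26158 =391/13079 =0.03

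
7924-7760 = 164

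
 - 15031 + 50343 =35312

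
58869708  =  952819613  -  893949905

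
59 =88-29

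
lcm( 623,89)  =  623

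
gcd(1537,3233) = 53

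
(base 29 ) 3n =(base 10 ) 110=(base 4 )1232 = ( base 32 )3e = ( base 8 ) 156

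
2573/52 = 49 + 25/52=49.48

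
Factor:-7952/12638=  -  2^3*7^1*89^( - 1 ) = -56/89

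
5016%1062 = 768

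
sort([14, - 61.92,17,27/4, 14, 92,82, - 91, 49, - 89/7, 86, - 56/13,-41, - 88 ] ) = [ - 91, - 88, - 61.92, - 41,  -  89/7,  -  56/13, 27/4,14,14, 17, 49,  82,86,  92 ] 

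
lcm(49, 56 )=392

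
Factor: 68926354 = 2^1  *  7^1 * 23^1*83^1  *  2579^1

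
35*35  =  1225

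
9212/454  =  20  +  66/227  =  20.29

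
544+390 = 934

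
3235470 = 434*7455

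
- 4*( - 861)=3444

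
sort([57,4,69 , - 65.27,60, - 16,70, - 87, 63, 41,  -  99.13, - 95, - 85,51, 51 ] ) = [ - 99.13, - 95, - 87, - 85,- 65.27, - 16, 4, 41,51,51,57,60, 63, 69, 70]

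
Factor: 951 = 3^1*317^1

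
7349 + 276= 7625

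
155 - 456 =  -  301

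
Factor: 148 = 2^2 * 37^1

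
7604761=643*11827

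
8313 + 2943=11256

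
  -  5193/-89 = 58 + 31/89=58.35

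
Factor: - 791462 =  - 2^1*7^1*56533^1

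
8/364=2/91 =0.02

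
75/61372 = 75/61372  =  0.00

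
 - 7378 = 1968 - 9346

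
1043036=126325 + 916711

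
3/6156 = 1/2052 = 0.00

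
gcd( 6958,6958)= 6958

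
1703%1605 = 98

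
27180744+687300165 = 714480909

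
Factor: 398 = 2^1*199^1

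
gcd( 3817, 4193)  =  1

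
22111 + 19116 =41227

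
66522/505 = 66522/505 = 131.73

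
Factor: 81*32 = 2^5*3^4 =2592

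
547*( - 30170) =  - 16502990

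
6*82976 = 497856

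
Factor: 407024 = 2^4 *25439^1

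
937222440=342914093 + 594308347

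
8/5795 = 8/5795 = 0.00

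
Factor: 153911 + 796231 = 2^1*3^1*158357^1 = 950142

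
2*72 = 144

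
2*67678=135356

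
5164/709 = 5164/709 = 7.28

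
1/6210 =1/6210 = 0.00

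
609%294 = 21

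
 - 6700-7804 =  - 14504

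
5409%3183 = 2226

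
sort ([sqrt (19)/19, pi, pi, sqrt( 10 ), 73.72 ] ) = [ sqrt(19) /19, pi, pi, sqrt(10 ),73.72]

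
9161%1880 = 1641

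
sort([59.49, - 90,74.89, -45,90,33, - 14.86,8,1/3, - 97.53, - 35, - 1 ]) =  [ - 97.53, - 90 , - 45 , - 35 ,-14.86,-1, 1/3, 8,33,  59.49,  74.89,90]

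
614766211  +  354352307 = 969118518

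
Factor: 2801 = 2801^1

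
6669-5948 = 721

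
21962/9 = 21962/9 = 2440.22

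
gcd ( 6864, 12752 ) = 16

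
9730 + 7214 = 16944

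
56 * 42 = 2352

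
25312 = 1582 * 16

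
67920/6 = 11320 = 11320.00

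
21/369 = 7/123 = 0.06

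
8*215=1720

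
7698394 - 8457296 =- 758902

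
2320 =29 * 80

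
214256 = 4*53564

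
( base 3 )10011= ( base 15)5A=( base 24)3d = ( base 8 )125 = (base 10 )85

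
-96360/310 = -311 + 5/31 = - 310.84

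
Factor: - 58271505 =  - 3^1 *5^1*3884767^1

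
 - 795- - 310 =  - 485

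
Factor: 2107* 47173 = 99393511 = 7^3*23^1*43^1 * 293^1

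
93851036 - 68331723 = 25519313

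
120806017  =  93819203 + 26986814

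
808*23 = 18584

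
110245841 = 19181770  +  91064071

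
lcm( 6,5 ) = 30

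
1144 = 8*143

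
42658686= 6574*6489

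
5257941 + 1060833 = 6318774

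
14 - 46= - 32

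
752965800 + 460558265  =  1213524065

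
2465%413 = 400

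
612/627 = 204/209 = 0.98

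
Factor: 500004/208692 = 11^( - 1 )*19^1*31^( -1)*43^1 = 817/341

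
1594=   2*797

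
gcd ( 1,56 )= 1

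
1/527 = 1/527 = 0.00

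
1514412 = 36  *42067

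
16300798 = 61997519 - 45696721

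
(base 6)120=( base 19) 2a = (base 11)44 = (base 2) 110000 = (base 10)48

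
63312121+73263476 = 136575597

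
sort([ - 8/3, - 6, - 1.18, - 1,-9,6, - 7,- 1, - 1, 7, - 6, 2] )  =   [ - 9, - 7 , - 6, - 6, -8/3, - 1.18, - 1, - 1 , - 1,2,6, 7 ]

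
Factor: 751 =751^1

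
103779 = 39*2661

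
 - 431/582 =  - 431/582 = - 0.74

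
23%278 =23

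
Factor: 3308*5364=17744112 =2^4*3^2  *  149^1 * 827^1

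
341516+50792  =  392308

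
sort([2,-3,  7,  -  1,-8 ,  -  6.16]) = [-8, - 6.16, - 3, - 1,  2,7]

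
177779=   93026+84753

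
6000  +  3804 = 9804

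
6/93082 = 3/46541 =0.00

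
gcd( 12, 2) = 2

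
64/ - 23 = -3 + 5/23 = - 2.78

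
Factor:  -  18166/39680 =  - 293/640= - 2^( - 7) * 5^( - 1)*293^1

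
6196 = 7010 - 814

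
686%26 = 10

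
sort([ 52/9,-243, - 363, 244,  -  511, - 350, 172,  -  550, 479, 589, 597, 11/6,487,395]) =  [ - 550,  -  511, - 363, - 350, - 243, 11/6, 52/9, 172,  244, 395,479,487,589, 597 ] 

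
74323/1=74323  =  74323.00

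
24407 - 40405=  - 15998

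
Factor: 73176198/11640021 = 24392066/3880007 = 2^1*277^1*44029^1 * 3880007^( - 1 )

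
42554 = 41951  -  -603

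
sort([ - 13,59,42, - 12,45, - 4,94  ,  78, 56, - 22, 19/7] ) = [- 22, - 13  , - 12, - 4,19/7,42,45,56, 59,78,94]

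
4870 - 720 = 4150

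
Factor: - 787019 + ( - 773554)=- 3^3*7^1*23^1*  359^1=- 1560573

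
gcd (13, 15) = 1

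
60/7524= 5/627 = 0.01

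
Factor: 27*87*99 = 3^6*11^1*29^1=232551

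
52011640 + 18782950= 70794590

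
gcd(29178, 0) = 29178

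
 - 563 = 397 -960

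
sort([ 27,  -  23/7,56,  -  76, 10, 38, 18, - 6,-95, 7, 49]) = [ - 95, - 76, - 6, - 23/7 , 7, 10, 18, 27, 38, 49, 56 ]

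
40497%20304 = 20193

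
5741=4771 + 970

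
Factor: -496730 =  - 2^1 * 5^1*13^1*3821^1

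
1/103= 1/103=0.01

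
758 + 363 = 1121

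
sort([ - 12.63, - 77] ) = [ - 77, - 12.63]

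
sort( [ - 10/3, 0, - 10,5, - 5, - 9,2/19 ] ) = [ - 10, - 9, - 5, - 10/3, 0, 2/19, 5]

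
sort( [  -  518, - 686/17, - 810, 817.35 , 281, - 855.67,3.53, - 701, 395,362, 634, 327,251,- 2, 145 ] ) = [ - 855.67 ,  -  810,-701, - 518, - 686/17,-2 , 3.53,145,251, 281, 327,362, 395,  634,817.35 ] 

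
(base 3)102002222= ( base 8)17643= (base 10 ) 8099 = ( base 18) 16HH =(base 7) 32420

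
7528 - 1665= 5863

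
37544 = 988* 38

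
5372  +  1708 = 7080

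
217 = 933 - 716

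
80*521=41680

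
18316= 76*241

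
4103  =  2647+1456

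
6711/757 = 6711/757 = 8.87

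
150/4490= 15/449 = 0.03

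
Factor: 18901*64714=1223159314  =  2^1*13^1*19^1 * 41^1 * 131^1*461^1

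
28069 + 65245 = 93314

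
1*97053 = 97053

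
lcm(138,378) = 8694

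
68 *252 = 17136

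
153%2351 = 153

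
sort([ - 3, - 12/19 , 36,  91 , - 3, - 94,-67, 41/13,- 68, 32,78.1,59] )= [ - 94, - 68, - 67, - 3,-3, - 12/19,41/13,32,36,  59, 78.1,91]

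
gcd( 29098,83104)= 2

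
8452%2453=1093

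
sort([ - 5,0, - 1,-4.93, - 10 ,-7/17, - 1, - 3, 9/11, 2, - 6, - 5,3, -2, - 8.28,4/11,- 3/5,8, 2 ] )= [  -  10,-8.28, - 6, - 5, -5, -4.93, - 3,-2,-1,-1,-3/5, - 7/17,0,4/11,9/11,2,2,3,8] 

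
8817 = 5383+3434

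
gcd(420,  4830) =210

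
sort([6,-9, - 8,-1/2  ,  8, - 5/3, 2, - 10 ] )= [ - 10, - 9, - 8, - 5/3, - 1/2, 2, 6, 8 ] 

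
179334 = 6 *29889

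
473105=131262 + 341843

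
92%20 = 12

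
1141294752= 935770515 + 205524237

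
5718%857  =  576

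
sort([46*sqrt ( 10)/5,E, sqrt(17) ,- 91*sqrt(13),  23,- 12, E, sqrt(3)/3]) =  [- 91*sqrt(13),-12, sqrt( 3 ) /3,  E, E, sqrt( 17), 23,46*sqrt( 10 ) /5 ] 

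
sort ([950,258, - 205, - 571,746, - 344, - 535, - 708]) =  [ - 708, - 571, - 535, - 344, - 205 , 258,746,950]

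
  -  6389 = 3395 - 9784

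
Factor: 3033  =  3^2*337^1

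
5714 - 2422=3292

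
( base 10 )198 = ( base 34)5S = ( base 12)146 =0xC6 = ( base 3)21100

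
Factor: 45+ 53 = 98 = 2^1*7^2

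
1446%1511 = 1446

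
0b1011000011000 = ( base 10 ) 5656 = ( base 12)3334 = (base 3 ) 21202111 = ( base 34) 4uc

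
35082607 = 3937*8911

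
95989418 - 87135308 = 8854110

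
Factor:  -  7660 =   -  2^2*5^1*383^1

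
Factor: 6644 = 2^2*11^1*151^1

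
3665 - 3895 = - 230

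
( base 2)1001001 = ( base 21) 3a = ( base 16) 49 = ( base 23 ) 34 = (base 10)73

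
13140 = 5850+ 7290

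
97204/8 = 24301/2= 12150.50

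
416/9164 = 104/2291 = 0.05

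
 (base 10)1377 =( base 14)705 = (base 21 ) 32c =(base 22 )2ID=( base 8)2541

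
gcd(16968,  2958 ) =6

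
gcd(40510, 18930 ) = 10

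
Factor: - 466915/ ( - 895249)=5^1*31^( - 1 )*28879^(  -  1)*93383^1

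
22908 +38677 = 61585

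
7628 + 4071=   11699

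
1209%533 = 143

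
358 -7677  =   - 7319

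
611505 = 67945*9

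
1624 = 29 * 56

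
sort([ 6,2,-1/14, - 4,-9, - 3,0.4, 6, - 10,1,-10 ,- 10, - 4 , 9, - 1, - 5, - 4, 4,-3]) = [ - 10,  -  10, - 10, - 9, - 5 ,  -  4, - 4, - 4, - 3, - 3,  -  1, -1/14,0.4,1, 2,4,6,6,9 ]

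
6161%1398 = 569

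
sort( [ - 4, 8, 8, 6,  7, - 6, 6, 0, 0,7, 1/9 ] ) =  [ - 6, - 4, 0 , 0, 1/9, 6,6,7,7, 8, 8 ] 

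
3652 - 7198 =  - 3546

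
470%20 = 10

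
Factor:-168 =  - 2^3*3^1*7^1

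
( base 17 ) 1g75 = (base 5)302121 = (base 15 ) 2CE1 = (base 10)9661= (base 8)22675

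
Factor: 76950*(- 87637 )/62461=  - 6743667150/62461 = - 2^1*3^4*5^2 * 7^( - 1) *11^1  *19^1 * 31^1*  257^1 * 8923^( - 1)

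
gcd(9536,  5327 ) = 1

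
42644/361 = 42644/361 = 118.13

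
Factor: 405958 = 2^1*7^1* 107^1 * 271^1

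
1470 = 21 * 70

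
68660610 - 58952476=9708134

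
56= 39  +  17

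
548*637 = 349076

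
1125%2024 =1125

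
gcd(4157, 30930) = 1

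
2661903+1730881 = 4392784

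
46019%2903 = 2474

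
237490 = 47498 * 5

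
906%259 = 129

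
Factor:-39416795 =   -  5^1*11^1*17^1*42157^1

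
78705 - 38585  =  40120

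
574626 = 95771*6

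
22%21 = 1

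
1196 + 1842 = 3038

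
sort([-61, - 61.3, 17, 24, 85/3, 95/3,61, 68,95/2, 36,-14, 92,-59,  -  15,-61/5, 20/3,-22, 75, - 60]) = [ - 61.3,-61, - 60,-59, - 22,-15 ,  -  14,-61/5,  20/3, 17, 24,85/3, 95/3, 36,95/2, 61, 68, 75, 92 ] 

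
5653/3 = 1884 + 1/3 = 1884.33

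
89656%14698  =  1468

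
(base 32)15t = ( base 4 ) 102331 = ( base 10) 1213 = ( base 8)2275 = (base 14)629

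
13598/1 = 13598= 13598.00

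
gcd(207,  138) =69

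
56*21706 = 1215536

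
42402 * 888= 37652976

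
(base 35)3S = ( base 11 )111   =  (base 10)133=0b10000101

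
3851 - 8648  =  -4797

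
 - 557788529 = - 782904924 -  - 225116395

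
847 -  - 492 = 1339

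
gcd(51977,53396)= 1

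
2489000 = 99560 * 25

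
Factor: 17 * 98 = 2^1*7^2*17^1 = 1666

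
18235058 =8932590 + 9302468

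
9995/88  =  9995/88 = 113.58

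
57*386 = 22002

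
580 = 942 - 362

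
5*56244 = 281220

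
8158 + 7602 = 15760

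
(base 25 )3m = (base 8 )141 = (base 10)97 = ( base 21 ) 4d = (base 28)3d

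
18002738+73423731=91426469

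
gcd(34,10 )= 2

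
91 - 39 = 52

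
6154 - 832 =5322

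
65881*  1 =65881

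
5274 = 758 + 4516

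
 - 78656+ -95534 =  - 174190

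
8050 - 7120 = 930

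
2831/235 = 12 + 11/235 = 12.05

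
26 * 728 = 18928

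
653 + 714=1367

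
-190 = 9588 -9778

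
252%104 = 44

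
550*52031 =28617050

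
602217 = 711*847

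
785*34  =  26690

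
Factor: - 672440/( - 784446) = 2^2*3^( - 1)*5^1*13^(-1) * 89^(- 1 )*113^( - 1) *16811^1 = 336220/392223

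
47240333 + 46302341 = 93542674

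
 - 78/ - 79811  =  78/79811= 0.00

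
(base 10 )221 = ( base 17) D0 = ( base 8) 335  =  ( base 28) 7p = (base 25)8L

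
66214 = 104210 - 37996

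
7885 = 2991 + 4894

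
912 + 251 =1163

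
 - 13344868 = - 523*25516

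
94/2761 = 94/2761 =0.03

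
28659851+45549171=74209022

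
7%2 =1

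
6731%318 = 53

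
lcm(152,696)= 13224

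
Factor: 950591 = 29^1 * 32779^1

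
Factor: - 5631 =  - 3^1*1877^1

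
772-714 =58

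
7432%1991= 1459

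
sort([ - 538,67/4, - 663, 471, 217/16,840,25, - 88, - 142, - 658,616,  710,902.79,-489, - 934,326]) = [ - 934, - 663 , - 658, - 538, -489, - 142, - 88,217/16,67/4,25, 326,471,616,710,840,902.79]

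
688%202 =82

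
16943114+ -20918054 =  - 3974940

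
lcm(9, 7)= 63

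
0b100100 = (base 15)26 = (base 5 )121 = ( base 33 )13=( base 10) 36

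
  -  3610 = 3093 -6703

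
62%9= 8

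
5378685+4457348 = 9836033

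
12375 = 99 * 125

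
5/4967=5/4967 = 0.00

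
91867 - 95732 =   -  3865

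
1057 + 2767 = 3824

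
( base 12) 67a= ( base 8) 1676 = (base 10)958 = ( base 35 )rd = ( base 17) 356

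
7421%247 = 11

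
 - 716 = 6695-7411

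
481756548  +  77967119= 559723667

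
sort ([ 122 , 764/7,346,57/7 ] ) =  [57/7, 764/7,122,  346]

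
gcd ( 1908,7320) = 12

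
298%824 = 298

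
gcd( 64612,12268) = 4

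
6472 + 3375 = 9847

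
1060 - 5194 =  - 4134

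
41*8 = 328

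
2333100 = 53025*44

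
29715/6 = 4952+1/2 = 4952.50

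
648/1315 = 648/1315 = 0.49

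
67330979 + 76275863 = 143606842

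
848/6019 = 848/6019 = 0.14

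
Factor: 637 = 7^2 *13^1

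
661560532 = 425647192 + 235913340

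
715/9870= 143/1974 = 0.07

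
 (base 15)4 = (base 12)4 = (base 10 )4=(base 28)4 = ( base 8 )4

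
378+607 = 985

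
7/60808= 7/60808  =  0.00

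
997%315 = 52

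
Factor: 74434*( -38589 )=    - 2872333626 = - 2^1*3^1* 19^1*677^1*37217^1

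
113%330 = 113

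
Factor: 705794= 2^1*359^1*983^1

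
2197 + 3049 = 5246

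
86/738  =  43/369 = 0.12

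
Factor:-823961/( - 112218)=2^( - 1)*3^( - 1) * 59^( - 1 )*317^( - 1 )*823961^1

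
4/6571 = 4/6571= 0.00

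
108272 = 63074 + 45198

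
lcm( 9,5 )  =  45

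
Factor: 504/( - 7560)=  - 3^(-1) *5^( - 1)   =  -1/15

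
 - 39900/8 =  - 4988  +  1/2 = - 4987.50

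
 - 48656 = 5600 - 54256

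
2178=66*33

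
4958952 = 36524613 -31565661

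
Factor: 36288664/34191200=2^( - 2) *5^( -2) * 23^1*79^( -1)  *541^ (  -  1)*197221^1 = 4536083/4273900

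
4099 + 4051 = 8150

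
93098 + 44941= 138039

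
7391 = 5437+1954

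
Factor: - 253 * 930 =-2^1*3^1*5^1*11^1*23^1 * 31^1 = - 235290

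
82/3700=41/1850 = 0.02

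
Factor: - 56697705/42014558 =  - 2^( - 1)* 3^3  *5^1*281^( - 1)*457^1 *919^1*74759^( -1 )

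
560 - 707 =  - 147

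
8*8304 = 66432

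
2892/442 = 1446/221 = 6.54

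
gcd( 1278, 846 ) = 18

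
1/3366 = 1/3366 = 0.00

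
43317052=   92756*467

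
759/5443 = 759/5443 = 0.14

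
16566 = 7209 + 9357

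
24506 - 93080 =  - 68574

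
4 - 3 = 1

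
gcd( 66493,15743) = 7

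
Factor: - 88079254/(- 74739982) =37369991^( - 1 )*44039627^1 = 44039627/37369991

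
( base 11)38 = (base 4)221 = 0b101001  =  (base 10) 41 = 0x29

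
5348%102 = 44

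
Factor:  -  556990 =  - 2^1 * 5^1*7^1 * 73^1 * 109^1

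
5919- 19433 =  - 13514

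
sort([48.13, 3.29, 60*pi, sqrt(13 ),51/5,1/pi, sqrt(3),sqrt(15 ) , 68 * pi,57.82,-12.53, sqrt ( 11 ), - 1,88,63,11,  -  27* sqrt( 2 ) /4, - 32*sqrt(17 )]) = [ -32*sqrt( 17 ), - 12.53, - 27* sqrt(2 )/4,-1,1/pi, sqrt( 3),3.29,sqrt( 11 ),sqrt(13 ),sqrt(15 ), 51/5,11,48.13,57.82,63,88,60  *pi,68*pi]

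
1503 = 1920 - 417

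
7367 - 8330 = -963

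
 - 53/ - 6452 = 53/6452 = 0.01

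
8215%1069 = 732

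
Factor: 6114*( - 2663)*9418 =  -153339939276= -  2^2*3^1*17^1 * 277^1*1019^1 * 2663^1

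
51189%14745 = 6954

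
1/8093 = 1/8093 = 0.00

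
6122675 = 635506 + 5487169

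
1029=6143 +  -5114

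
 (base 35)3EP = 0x105E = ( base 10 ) 4190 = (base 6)31222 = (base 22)8EA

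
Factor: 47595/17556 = 835/308 =2^( - 2 ) * 5^1 * 7^( - 1 )  *  11^( - 1 ) * 167^1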